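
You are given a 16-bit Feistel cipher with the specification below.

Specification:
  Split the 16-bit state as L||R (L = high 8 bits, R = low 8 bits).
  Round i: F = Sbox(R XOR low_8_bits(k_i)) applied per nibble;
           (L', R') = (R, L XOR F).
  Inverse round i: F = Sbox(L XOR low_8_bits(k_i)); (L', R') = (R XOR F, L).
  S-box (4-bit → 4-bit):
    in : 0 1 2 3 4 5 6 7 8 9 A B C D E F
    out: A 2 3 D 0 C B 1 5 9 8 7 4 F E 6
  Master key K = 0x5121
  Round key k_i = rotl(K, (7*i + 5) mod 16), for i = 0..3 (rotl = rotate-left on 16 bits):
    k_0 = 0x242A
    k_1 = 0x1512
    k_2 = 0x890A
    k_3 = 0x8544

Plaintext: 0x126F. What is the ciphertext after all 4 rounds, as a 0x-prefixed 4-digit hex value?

0x5CEE

s_0 = plaintext = 0x126F
s_1 = Round(s_0, k_0) = 0x6F1E
s_2 = Round(s_1, k_1) = 0x1ECB
s_3 = Round(s_2, k_2) = 0xCB5C
s_4 = Round(s_3, k_3) = 0x5CEE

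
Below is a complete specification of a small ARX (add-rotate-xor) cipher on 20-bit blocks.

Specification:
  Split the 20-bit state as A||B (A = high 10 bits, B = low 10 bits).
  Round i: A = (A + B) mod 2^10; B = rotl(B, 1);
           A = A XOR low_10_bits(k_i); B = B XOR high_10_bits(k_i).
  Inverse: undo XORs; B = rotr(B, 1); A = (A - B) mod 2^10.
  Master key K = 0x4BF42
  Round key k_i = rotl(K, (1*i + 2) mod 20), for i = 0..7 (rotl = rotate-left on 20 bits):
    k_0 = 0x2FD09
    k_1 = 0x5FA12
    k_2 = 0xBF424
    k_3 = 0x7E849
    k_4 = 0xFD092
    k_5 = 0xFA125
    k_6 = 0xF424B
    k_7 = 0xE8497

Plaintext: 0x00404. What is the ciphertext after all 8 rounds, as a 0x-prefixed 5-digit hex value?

s_0 = plaintext = 0x00404
s_1 = Round(s_0, k_0) = 0x430B7
s_2 = Round(s_1, k_1) = 0xF4410
s_3 = Round(s_2, k_2) = 0xF16DD
s_4 = Round(s_3, k_3) = 0xBAC41
s_5 = Round(s_4, k_4) = 0xEFB76
s_6 = Round(s_5, k_5) = 0x84505
s_7 = Round(s_6, k_6) = 0x575DA
s_8 = Round(s_7, k_7) = 0xE8015

0xE8015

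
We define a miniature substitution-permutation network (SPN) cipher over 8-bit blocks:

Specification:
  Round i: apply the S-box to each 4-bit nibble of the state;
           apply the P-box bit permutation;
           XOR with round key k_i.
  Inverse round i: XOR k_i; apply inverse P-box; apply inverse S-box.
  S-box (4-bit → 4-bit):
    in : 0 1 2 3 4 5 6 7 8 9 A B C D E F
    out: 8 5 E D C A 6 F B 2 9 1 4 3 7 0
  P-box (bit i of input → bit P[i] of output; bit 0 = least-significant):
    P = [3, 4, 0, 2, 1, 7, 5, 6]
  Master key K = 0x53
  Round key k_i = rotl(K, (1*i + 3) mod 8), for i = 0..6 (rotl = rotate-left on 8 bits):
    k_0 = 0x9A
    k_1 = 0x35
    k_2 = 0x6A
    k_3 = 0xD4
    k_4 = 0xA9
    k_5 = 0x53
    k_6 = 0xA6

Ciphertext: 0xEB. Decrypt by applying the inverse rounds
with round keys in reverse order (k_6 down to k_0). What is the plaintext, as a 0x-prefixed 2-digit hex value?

s_0 = ciphertext = 0xEB
s_1 = InvRound(s_0, k_6) = 0x03
s_2 = InvRound(s_1, k_5) = 0x09
s_3 = InvRound(s_2, k_4) = 0x6F
s_4 = InvRound(s_3, k_3) = 0xEE
s_5 = InvRound(s_4, k_2) = 0x90
s_6 = InvRound(s_5, k_1) = 0x64
s_7 = InvRound(s_6, k_0) = 0x78

0x78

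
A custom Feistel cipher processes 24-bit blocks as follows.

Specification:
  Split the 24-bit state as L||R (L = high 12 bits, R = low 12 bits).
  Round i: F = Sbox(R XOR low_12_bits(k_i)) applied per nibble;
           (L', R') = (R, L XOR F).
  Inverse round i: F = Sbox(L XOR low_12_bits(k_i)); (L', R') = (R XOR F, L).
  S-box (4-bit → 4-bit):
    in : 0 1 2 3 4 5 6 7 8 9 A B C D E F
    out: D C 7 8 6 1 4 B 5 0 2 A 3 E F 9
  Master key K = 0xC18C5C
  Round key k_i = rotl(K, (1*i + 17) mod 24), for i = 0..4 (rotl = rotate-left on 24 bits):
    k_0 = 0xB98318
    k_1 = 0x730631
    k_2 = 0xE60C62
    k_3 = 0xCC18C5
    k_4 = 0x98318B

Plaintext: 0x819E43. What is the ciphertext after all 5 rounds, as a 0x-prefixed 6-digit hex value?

s_0 = plaintext = 0x819E43
s_1 = Round(s_0, k_0) = 0xE43603
s_2 = Round(s_1, k_1) = 0x6033C4
s_3 = Round(s_2, k_2) = 0x3C4F27
s_4 = Round(s_3, k_3) = 0xF27833
s_5 = Round(s_4, k_4) = 0x833F82

0x833F82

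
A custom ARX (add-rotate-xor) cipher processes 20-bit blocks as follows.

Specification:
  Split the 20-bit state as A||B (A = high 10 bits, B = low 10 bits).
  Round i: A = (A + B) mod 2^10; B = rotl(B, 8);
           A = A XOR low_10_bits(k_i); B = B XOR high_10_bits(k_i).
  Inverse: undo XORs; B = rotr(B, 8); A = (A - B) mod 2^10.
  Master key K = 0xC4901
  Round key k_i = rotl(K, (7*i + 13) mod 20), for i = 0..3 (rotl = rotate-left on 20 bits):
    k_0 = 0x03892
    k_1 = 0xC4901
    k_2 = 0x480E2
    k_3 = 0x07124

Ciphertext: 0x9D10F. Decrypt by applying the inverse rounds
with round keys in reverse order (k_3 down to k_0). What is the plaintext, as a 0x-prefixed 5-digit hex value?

s_0 = ciphertext = 0x9D10F
s_1 = InvRound(s_0, k_3) = 0xC0C4D
s_2 = InvRound(s_1, k_2) = 0x8B1B5
s_3 = InvRound(s_2, k_1) = 0x23E9E
s_4 = InvRound(s_3, k_0) = 0x76E42

0x76E42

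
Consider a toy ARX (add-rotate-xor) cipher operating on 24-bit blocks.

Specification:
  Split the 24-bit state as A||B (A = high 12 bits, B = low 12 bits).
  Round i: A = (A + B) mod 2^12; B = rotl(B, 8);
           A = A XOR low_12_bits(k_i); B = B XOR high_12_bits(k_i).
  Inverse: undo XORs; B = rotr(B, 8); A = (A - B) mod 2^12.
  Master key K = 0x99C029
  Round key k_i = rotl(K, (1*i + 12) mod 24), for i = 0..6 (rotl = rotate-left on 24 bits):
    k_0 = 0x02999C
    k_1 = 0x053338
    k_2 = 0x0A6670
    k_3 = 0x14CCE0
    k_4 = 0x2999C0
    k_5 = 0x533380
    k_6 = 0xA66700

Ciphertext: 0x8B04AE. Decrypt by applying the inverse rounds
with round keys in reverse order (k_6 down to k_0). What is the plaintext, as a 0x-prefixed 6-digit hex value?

0x6B6566

s_0 = ciphertext = 0x8B04AE
s_1 = InvRound(s_0, k_6) = 0x322C8E
s_2 = InvRound(s_1, k_5) = 0x4C9BD9
s_3 = InvRound(s_2, k_4) = 0x900409
s_4 = InvRound(s_3, k_3) = 0x18B455
s_5 = InvRound(s_4, k_2) = 0x8C7F34
s_6 = InvRound(s_5, k_1) = 0x58067F
s_7 = InvRound(s_6, k_0) = 0x6B6566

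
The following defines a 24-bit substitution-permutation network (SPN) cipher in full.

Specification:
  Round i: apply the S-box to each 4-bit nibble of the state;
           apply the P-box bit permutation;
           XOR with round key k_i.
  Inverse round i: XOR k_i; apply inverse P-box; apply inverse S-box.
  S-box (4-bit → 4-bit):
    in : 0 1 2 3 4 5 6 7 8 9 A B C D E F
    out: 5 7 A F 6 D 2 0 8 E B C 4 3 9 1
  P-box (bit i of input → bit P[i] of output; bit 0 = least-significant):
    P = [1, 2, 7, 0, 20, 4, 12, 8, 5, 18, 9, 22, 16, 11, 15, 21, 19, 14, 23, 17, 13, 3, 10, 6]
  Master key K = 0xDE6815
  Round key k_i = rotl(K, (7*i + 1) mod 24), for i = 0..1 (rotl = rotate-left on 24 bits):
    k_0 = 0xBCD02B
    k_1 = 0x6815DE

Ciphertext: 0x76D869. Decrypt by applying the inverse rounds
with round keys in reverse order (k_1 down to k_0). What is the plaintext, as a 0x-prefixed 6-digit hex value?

0x48925C

s_0 = ciphertext = 0x76D869
s_1 = InvRound(s_0, k_1) = 0xCA4DA3
s_2 = InvRound(s_1, k_0) = 0x48925C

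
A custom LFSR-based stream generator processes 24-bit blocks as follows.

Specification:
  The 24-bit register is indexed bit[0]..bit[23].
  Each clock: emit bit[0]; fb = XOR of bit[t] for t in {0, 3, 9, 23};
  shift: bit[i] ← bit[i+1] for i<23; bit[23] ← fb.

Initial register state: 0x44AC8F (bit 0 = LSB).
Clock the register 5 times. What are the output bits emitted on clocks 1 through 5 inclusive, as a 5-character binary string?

reg_0 = 0x44AC8F
clock 1: out=1, reg = 0x225647
clock 2: out=1, reg = 0x112B23
clock 3: out=1, reg = 0x089591
clock 4: out=1, reg = 0x844AC8
clock 5: out=0, reg = 0xC22564

11110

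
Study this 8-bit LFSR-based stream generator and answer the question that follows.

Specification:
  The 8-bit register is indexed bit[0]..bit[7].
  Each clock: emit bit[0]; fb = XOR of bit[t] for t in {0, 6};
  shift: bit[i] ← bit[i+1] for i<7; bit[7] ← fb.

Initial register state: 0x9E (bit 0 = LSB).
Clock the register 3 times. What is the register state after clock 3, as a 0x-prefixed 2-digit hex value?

0x93

reg_0 = 0x9E
clock 1: out=0, reg = 0x4F
clock 2: out=1, reg = 0x27
clock 3: out=1, reg = 0x93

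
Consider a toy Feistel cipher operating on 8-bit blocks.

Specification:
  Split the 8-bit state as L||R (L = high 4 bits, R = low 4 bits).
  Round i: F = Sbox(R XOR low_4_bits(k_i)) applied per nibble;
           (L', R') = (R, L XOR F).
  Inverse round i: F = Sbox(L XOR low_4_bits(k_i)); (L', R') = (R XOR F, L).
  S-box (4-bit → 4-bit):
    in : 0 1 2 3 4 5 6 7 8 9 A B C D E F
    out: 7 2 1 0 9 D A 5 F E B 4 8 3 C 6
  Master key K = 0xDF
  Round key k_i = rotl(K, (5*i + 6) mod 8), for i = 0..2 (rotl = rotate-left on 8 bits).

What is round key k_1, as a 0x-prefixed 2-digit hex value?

0xFE

K = 0xDF
k_0 = rotl(K, (5*0+6) mod 8) = rotl(K, 6) = 0xF7
k_1 = rotl(K, (5*1+6) mod 8) = rotl(K, 3) = 0xFE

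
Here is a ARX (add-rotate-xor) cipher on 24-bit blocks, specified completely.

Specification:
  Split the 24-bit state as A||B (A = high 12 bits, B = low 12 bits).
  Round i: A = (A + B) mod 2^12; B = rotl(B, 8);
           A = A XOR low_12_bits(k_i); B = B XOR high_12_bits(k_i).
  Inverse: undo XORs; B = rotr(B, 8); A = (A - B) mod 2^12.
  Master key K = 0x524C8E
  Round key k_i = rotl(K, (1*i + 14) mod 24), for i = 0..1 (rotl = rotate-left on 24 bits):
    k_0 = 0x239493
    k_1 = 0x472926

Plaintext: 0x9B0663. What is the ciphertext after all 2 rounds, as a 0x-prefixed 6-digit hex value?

s_0 = plaintext = 0x9B0663
s_1 = Round(s_0, k_0) = 0x48015F
s_2 = Round(s_1, k_1) = 0xCF9B67

0xCF9B67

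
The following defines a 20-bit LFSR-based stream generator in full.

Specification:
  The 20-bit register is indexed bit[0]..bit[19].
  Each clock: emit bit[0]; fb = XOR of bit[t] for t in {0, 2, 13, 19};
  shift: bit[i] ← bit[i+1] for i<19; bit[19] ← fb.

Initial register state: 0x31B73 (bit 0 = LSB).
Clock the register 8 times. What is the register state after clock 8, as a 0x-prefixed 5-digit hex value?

0xED31B

reg_0 = 0x31B73
clock 1: out=1, reg = 0x98DB9
clock 2: out=1, reg = 0x4C6DC
clock 3: out=0, reg = 0xA636E
clock 4: out=0, reg = 0xD31B7
clock 5: out=1, reg = 0x698DB
clock 6: out=1, reg = 0xB4C6D
clock 7: out=1, reg = 0xDA636
clock 8: out=0, reg = 0xED31B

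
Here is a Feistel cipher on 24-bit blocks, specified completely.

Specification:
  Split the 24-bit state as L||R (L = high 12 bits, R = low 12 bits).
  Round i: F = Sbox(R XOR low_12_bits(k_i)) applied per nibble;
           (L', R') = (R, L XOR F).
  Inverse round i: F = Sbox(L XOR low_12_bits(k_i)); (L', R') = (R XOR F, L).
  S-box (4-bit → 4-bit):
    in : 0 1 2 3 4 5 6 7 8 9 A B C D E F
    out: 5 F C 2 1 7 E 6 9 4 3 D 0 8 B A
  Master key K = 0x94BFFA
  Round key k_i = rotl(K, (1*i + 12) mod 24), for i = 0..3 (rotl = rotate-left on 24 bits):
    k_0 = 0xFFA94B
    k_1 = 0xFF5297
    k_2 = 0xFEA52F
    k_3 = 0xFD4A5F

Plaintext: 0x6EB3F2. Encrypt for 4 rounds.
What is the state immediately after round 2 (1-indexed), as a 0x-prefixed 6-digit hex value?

0x53F5CB

s_0 = plaintext = 0x6EB3F2
s_1 = Round(s_0, k_0) = 0x3F253F
s_2 = Round(s_1, k_1) = 0x53F5CB
s_3 = Round(s_2, k_2) = 0x5CB08E
s_4 = Round(s_3, k_3) = 0x08E644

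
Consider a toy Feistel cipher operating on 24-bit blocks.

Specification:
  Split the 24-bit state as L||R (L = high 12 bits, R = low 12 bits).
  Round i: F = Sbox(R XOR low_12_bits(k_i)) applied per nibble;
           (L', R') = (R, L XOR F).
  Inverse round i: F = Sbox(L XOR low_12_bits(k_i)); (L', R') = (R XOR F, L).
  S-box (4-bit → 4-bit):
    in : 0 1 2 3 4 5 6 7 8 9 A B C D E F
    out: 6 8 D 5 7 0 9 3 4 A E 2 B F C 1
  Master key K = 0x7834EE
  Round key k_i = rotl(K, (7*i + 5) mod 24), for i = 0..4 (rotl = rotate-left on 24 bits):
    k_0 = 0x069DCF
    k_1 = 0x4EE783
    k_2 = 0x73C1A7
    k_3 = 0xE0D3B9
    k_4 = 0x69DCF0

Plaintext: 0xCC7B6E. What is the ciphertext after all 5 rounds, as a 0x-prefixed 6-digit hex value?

0x6F7891

s_0 = plaintext = 0xCC7B6E
s_1 = Round(s_0, k_0) = 0xB6E52F
s_2 = Round(s_1, k_1) = 0x52F685
s_3 = Round(s_2, k_2) = 0x6856F2
s_4 = Round(s_3, k_3) = 0x6F26F7
s_5 = Round(s_4, k_4) = 0x6F7891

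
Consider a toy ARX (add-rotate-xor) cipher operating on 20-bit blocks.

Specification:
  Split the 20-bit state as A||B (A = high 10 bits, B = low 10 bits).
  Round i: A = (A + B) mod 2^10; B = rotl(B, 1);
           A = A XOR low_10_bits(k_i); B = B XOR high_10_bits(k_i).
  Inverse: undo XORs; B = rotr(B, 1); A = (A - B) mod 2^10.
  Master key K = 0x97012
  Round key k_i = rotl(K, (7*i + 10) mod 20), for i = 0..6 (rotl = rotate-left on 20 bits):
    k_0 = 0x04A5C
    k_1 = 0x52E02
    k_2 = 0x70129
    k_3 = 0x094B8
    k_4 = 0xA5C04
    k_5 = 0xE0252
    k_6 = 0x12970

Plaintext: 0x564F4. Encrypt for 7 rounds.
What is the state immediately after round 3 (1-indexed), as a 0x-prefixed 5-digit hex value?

s_0 = plaintext = 0x564F4
s_1 = Round(s_0, k_0) = 0x045FA
s_2 = Round(s_1, k_1) = 0x026BF
s_3 = Round(s_2, k_2) = 0xF84BF
s_4 = Round(s_3, k_3) = 0x0615B
s_5 = Round(s_4, k_4) = 0x5DC21
s_6 = Round(s_5, k_5) = 0xF2BC2
s_7 = Round(s_6, k_6) = 0xBF3CF

0xF84BF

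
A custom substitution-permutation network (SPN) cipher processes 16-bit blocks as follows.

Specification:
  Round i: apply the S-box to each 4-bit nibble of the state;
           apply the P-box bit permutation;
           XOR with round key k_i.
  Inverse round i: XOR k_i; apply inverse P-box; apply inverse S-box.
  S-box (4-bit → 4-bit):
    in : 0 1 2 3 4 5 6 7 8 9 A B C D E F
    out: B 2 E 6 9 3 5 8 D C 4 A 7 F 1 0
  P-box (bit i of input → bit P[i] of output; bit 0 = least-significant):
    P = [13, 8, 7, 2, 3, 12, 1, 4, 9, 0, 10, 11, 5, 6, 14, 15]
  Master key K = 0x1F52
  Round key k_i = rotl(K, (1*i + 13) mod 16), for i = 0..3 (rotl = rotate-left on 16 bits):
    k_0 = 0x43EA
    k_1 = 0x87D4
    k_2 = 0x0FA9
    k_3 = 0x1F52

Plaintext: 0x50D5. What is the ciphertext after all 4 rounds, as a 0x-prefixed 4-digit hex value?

s_0 = plaintext = 0x50D5
s_1 = Round(s_0, k_0) = 0x7891
s_2 = Round(s_1, k_1) = 0x08C6
s_3 = Round(s_2, k_2) = 0xB143
s_4 = Round(s_3, k_3) = 0x9E8B

0x9E8B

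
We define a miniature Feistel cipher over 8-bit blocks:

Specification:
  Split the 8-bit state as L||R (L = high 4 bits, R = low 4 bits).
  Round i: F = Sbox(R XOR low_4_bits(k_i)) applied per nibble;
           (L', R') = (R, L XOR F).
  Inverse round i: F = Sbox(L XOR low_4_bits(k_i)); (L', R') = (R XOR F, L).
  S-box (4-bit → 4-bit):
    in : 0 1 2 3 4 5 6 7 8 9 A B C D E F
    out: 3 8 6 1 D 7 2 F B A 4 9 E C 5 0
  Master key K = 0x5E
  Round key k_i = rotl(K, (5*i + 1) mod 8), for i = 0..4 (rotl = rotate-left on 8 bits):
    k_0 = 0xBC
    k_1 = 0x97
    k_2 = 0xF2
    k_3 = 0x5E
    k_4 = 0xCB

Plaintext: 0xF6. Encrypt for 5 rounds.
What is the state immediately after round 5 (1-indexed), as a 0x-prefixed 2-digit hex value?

s_0 = plaintext = 0xF6
s_1 = Round(s_0, k_0) = 0x6B
s_2 = Round(s_1, k_1) = 0xB8
s_3 = Round(s_2, k_2) = 0x8F
s_4 = Round(s_3, k_3) = 0xF0
s_5 = Round(s_4, k_4) = 0x06

0x06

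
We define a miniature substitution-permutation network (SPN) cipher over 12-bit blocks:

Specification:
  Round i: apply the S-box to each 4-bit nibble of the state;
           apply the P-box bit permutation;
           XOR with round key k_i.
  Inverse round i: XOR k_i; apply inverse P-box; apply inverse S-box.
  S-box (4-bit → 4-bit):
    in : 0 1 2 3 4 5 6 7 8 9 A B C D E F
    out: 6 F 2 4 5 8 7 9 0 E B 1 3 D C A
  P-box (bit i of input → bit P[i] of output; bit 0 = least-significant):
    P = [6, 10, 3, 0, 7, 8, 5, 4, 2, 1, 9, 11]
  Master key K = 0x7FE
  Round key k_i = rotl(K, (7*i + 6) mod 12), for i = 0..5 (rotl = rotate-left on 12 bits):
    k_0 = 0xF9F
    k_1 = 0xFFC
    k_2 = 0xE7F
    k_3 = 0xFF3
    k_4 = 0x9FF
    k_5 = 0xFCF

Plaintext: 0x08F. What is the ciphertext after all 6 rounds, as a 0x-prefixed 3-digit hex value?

s_0 = plaintext = 0x08F
s_1 = Round(s_0, k_0) = 0x99C
s_2 = Round(s_1, k_1) = 0x08E
s_3 = Round(s_2, k_2) = 0xC74
s_4 = Round(s_3, k_3) = 0xF2D
s_5 = Round(s_4, k_4) = 0x0B4
s_6 = Round(s_5, k_5) = 0xD05

0xD05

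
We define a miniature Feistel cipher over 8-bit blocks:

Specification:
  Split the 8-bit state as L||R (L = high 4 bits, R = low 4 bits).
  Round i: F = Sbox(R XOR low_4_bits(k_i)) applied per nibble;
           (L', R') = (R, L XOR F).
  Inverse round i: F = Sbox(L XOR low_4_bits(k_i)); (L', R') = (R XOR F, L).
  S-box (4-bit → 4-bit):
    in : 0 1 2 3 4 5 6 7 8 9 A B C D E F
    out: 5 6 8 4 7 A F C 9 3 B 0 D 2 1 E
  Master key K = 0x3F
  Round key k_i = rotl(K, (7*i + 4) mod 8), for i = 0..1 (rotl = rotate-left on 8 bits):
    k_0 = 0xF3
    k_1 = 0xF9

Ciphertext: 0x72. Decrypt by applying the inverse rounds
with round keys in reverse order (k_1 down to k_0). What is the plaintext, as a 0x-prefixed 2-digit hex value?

s_0 = ciphertext = 0x72
s_1 = InvRound(s_0, k_1) = 0x37
s_2 = InvRound(s_1, k_0) = 0x23

0x23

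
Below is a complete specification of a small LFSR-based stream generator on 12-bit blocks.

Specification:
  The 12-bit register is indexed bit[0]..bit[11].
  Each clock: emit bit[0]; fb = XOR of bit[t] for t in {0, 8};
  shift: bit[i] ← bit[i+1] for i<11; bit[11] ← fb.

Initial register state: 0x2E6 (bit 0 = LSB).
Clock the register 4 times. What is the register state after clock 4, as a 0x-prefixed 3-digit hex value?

0x42E

reg_0 = 0x2E6
clock 1: out=0, reg = 0x173
clock 2: out=1, reg = 0x0B9
clock 3: out=1, reg = 0x85C
clock 4: out=0, reg = 0x42E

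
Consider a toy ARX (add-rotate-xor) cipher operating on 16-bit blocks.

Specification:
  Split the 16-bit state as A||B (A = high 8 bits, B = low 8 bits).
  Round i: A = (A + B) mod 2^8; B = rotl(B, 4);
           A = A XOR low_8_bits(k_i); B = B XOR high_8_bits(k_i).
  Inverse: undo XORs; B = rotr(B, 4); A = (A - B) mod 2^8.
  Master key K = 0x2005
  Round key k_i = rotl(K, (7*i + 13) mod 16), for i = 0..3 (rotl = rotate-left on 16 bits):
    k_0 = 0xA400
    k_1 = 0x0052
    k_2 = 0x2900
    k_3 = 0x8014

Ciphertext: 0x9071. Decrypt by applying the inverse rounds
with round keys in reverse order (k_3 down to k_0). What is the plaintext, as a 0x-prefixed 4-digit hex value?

0xF129

s_0 = ciphertext = 0x9071
s_1 = InvRound(s_0, k_3) = 0x651F
s_2 = InvRound(s_1, k_2) = 0x0263
s_3 = InvRound(s_2, k_1) = 0x1A36
s_4 = InvRound(s_3, k_0) = 0xF129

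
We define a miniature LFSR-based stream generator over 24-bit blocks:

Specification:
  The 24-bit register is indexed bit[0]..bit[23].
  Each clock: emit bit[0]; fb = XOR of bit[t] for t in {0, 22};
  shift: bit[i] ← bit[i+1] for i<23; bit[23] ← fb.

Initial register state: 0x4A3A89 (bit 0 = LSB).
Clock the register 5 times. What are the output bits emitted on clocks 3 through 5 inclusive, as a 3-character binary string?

reg_0 = 0x4A3A89
clock 1: out=1, reg = 0x251D44
clock 2: out=0, reg = 0x128EA2
clock 3: out=0, reg = 0x094751
clock 4: out=1, reg = 0x84A3A8
clock 5: out=0, reg = 0x4251D4

010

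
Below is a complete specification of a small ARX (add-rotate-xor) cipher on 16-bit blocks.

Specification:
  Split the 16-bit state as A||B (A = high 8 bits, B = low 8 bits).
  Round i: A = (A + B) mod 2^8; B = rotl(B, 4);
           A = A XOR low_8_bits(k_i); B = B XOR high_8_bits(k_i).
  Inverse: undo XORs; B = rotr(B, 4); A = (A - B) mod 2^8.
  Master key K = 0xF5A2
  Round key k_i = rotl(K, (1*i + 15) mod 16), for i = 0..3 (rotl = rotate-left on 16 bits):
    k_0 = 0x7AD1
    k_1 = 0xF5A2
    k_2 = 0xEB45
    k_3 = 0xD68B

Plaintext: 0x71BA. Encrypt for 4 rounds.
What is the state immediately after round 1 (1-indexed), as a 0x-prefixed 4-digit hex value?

s_0 = plaintext = 0x71BA
s_1 = Round(s_0, k_0) = 0xFAD1
s_2 = Round(s_1, k_1) = 0x69E8
s_3 = Round(s_2, k_2) = 0x1465
s_4 = Round(s_3, k_3) = 0xF280

0xFAD1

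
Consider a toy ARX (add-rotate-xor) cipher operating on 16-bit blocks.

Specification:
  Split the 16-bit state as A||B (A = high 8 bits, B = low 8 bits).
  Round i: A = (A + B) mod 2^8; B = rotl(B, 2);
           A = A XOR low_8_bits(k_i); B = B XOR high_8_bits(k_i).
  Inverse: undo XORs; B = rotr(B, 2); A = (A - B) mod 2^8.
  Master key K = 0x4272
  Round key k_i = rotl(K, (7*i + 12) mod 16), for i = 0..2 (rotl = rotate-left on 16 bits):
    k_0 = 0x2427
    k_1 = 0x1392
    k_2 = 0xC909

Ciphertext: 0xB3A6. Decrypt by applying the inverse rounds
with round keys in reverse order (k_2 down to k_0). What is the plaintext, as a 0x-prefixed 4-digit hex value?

0xB785

s_0 = ciphertext = 0xB3A6
s_1 = InvRound(s_0, k_2) = 0xDFDB
s_2 = InvRound(s_1, k_1) = 0x1B32
s_3 = InvRound(s_2, k_0) = 0xB785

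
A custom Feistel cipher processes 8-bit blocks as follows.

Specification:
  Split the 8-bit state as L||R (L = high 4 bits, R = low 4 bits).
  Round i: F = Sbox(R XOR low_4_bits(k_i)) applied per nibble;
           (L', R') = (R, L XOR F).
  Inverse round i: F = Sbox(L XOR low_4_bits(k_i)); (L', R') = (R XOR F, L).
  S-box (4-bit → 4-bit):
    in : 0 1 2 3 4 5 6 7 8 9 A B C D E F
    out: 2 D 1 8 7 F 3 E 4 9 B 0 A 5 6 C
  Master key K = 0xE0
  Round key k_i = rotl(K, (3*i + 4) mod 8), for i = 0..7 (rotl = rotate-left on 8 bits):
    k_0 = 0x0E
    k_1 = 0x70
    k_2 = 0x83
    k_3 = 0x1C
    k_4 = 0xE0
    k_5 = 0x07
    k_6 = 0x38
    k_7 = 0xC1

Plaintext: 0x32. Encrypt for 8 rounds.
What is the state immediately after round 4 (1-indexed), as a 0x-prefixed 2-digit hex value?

0xD6

s_0 = plaintext = 0x32
s_1 = Round(s_0, k_0) = 0x29
s_2 = Round(s_1, k_1) = 0x9B
s_3 = Round(s_2, k_2) = 0xBD
s_4 = Round(s_3, k_3) = 0xD6
s_5 = Round(s_4, k_4) = 0x6E
s_6 = Round(s_5, k_5) = 0xEF
s_7 = Round(s_6, k_6) = 0xF0
s_8 = Round(s_7, k_7) = 0x02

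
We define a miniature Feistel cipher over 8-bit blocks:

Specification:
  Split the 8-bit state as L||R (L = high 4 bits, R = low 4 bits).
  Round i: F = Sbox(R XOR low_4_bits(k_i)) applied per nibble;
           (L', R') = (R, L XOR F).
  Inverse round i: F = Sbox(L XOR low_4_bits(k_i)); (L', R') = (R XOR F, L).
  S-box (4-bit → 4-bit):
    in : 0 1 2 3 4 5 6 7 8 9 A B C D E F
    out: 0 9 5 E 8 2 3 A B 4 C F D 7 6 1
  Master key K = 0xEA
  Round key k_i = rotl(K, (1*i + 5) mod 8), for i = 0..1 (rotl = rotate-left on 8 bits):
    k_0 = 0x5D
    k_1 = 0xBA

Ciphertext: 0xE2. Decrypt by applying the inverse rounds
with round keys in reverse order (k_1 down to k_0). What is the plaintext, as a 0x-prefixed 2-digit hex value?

0x4A

s_0 = ciphertext = 0xE2
s_1 = InvRound(s_0, k_1) = 0xAE
s_2 = InvRound(s_1, k_0) = 0x4A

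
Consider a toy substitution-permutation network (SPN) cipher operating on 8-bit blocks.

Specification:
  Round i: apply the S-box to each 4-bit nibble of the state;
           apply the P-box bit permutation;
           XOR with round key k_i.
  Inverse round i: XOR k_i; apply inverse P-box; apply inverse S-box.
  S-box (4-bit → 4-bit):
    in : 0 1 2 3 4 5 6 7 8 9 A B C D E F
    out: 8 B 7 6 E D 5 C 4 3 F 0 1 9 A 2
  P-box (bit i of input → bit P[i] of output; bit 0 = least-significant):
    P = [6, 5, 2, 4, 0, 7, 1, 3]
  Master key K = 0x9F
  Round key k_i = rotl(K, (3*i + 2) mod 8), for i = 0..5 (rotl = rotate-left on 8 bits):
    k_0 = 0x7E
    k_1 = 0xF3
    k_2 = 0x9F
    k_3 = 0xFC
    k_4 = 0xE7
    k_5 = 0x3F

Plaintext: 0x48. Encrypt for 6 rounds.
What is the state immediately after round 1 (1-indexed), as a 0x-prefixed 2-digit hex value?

s_0 = plaintext = 0x48
s_1 = Round(s_0, k_0) = 0xF0
s_2 = Round(s_1, k_1) = 0x63
s_3 = Round(s_2, k_2) = 0xB8
s_4 = Round(s_3, k_3) = 0xF8
s_5 = Round(s_4, k_4) = 0x63
s_6 = Round(s_5, k_5) = 0x18

0xF0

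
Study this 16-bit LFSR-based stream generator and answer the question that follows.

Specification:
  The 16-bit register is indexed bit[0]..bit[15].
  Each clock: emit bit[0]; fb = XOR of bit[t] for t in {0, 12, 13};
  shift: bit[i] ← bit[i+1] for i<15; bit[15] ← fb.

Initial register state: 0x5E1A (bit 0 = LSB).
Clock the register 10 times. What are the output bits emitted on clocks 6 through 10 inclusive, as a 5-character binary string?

00001

reg_0 = 0x5E1A
clock 1: out=0, reg = 0xAF0D
clock 2: out=1, reg = 0x5786
clock 3: out=0, reg = 0xABC3
clock 4: out=1, reg = 0x55E1
clock 5: out=1, reg = 0x2AF0
clock 6: out=0, reg = 0x9578
clock 7: out=0, reg = 0xCABC
clock 8: out=0, reg = 0x655E
clock 9: out=0, reg = 0xB2AF
clock 10: out=1, reg = 0xD957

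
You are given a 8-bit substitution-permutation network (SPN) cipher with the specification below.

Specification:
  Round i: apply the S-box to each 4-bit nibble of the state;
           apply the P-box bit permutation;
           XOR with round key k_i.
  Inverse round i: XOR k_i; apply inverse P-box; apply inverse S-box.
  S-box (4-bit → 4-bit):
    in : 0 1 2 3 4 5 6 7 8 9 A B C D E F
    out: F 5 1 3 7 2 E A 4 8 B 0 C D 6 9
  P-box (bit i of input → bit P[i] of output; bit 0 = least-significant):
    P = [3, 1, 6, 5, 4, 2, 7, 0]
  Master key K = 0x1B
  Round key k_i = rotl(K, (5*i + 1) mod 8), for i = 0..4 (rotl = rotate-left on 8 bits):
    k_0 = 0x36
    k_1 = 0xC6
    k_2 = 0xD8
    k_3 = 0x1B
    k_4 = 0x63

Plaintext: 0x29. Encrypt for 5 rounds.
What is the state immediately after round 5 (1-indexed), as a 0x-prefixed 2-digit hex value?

0xBA

s_0 = plaintext = 0x29
s_1 = Round(s_0, k_0) = 0x06
s_2 = Round(s_1, k_1) = 0x31
s_3 = Round(s_2, k_2) = 0x84
s_4 = Round(s_3, k_3) = 0xD1
s_5 = Round(s_4, k_4) = 0xBA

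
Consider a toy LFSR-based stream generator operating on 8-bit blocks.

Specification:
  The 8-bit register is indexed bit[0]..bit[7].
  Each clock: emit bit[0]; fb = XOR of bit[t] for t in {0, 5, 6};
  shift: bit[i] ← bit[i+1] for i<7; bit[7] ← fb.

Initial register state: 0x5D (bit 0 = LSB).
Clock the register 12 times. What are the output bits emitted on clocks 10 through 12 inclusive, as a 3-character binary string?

110

reg_0 = 0x5D
clock 1: out=1, reg = 0x2E
clock 2: out=0, reg = 0x97
clock 3: out=1, reg = 0xCB
clock 4: out=1, reg = 0x65
clock 5: out=1, reg = 0xB2
clock 6: out=0, reg = 0xD9
clock 7: out=1, reg = 0x6C
clock 8: out=0, reg = 0x36
clock 9: out=0, reg = 0x9B
clock 10: out=1, reg = 0xCD
clock 11: out=1, reg = 0x66
clock 12: out=0, reg = 0x33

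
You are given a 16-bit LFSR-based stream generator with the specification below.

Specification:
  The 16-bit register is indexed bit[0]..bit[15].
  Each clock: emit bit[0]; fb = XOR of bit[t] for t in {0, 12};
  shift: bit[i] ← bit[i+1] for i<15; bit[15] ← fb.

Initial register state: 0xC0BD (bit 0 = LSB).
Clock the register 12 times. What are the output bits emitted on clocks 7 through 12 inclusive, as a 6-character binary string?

010000

reg_0 = 0xC0BD
clock 1: out=1, reg = 0xE05E
clock 2: out=0, reg = 0x702F
clock 3: out=1, reg = 0x3817
clock 4: out=1, reg = 0x1C0B
clock 5: out=1, reg = 0x0E05
clock 6: out=1, reg = 0x8702
clock 7: out=0, reg = 0x4381
clock 8: out=1, reg = 0xA1C0
clock 9: out=0, reg = 0x50E0
clock 10: out=0, reg = 0xA870
clock 11: out=0, reg = 0x5438
clock 12: out=0, reg = 0xAA1C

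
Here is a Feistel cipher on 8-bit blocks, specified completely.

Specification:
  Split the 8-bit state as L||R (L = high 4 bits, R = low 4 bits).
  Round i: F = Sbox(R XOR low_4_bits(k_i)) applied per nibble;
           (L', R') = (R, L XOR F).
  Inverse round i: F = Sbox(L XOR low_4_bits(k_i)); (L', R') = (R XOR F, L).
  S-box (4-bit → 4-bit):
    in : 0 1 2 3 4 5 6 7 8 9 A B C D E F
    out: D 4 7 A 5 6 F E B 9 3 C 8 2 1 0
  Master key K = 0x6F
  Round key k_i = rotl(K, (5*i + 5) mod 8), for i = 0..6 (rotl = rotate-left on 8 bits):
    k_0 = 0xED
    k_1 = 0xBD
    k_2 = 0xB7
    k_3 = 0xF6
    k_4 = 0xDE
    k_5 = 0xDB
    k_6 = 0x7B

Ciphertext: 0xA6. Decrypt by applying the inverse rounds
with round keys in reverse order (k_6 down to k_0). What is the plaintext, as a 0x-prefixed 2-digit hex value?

s_0 = ciphertext = 0xA6
s_1 = InvRound(s_0, k_6) = 0x2A
s_2 = InvRound(s_1, k_5) = 0x32
s_3 = InvRound(s_2, k_4) = 0x03
s_4 = InvRound(s_3, k_3) = 0xC0
s_5 = InvRound(s_4, k_2) = 0xCC
s_6 = InvRound(s_5, k_1) = 0x8C
s_7 = InvRound(s_6, k_0) = 0xA8

0xA8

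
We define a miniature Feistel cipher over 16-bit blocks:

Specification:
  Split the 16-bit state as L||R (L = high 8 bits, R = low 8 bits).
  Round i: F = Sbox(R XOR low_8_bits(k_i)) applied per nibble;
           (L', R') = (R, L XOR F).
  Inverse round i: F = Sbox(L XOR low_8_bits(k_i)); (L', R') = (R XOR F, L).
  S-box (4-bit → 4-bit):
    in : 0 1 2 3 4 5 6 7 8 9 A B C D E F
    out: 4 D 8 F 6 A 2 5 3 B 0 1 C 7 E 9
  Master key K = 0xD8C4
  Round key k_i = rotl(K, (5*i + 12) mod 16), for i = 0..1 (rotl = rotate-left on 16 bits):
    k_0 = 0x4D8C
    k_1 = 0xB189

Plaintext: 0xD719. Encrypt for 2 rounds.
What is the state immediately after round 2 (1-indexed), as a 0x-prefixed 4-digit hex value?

0x6DFF

s_0 = plaintext = 0xD719
s_1 = Round(s_0, k_0) = 0x196D
s_2 = Round(s_1, k_1) = 0x6DFF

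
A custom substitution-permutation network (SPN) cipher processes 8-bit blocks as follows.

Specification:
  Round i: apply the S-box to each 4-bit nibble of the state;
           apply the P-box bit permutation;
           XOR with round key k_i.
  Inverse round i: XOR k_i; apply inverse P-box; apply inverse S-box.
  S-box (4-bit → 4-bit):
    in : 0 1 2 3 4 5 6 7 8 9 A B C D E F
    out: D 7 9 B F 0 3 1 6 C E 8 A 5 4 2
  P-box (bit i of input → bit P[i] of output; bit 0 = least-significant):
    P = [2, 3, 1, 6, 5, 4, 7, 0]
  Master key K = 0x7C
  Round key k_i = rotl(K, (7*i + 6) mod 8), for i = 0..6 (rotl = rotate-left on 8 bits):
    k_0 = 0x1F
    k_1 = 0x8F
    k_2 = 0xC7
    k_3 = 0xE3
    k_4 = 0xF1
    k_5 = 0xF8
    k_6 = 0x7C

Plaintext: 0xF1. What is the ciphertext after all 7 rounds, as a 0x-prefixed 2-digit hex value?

0x06

s_0 = plaintext = 0xF1
s_1 = Round(s_0, k_0) = 0x01
s_2 = Round(s_1, k_1) = 0x20
s_3 = Round(s_2, k_2) = 0xA0
s_4 = Round(s_3, k_3) = 0x34
s_5 = Round(s_4, k_4) = 0x8E
s_6 = Round(s_5, k_5) = 0x6A
s_7 = Round(s_6, k_6) = 0x06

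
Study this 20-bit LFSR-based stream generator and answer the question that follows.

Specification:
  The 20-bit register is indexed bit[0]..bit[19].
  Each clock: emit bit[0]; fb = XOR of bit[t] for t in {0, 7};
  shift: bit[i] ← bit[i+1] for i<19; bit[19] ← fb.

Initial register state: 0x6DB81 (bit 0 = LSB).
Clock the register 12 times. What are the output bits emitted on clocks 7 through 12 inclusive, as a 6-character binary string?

011101

reg_0 = 0x6DB81
clock 1: out=1, reg = 0x36DC0
clock 2: out=0, reg = 0x9B6E0
clock 3: out=0, reg = 0xCDB70
clock 4: out=0, reg = 0x66DB8
clock 5: out=0, reg = 0xB36DC
clock 6: out=0, reg = 0xD9B6E
clock 7: out=0, reg = 0x6CDB7
clock 8: out=1, reg = 0x366DB
clock 9: out=1, reg = 0x1B36D
clock 10: out=1, reg = 0x8D9B6
clock 11: out=0, reg = 0xC6CDB
clock 12: out=1, reg = 0x6366D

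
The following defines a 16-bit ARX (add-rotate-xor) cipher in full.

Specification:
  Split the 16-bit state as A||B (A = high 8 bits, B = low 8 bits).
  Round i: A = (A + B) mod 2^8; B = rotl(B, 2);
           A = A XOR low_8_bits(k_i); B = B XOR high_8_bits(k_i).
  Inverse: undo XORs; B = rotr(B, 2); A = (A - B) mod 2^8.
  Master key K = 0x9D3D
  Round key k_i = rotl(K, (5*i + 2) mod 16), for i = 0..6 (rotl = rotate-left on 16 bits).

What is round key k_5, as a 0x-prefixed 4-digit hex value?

0xECE9

K = 0x9D3D
k_0 = rotl(K, (5*0+2) mod 16) = rotl(K, 2) = 0x74F6
k_1 = rotl(K, (5*1+2) mod 16) = rotl(K, 7) = 0x9ECE
k_2 = rotl(K, (5*2+2) mod 16) = rotl(K, 12) = 0xD9D3
k_3 = rotl(K, (5*3+2) mod 16) = rotl(K, 1) = 0x3A7B
k_4 = rotl(K, (5*4+2) mod 16) = rotl(K, 6) = 0x4F67
k_5 = rotl(K, (5*5+2) mod 16) = rotl(K, 11) = 0xECE9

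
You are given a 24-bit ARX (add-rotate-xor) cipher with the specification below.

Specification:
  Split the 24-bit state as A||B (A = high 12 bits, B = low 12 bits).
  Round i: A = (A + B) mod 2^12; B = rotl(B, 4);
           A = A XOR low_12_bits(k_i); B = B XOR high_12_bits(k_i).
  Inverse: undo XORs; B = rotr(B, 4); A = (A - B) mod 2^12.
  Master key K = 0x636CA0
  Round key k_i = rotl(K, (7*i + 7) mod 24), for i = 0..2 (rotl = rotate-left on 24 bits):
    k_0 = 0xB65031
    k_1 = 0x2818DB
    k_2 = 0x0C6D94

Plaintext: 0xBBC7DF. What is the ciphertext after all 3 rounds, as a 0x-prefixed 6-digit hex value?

s_0 = plaintext = 0xBBC7DF
s_1 = Round(s_0, k_0) = 0x3AA692
s_2 = Round(s_1, k_1) = 0x2E7BA7
s_3 = Round(s_2, k_2) = 0x31AABD

0x31AABD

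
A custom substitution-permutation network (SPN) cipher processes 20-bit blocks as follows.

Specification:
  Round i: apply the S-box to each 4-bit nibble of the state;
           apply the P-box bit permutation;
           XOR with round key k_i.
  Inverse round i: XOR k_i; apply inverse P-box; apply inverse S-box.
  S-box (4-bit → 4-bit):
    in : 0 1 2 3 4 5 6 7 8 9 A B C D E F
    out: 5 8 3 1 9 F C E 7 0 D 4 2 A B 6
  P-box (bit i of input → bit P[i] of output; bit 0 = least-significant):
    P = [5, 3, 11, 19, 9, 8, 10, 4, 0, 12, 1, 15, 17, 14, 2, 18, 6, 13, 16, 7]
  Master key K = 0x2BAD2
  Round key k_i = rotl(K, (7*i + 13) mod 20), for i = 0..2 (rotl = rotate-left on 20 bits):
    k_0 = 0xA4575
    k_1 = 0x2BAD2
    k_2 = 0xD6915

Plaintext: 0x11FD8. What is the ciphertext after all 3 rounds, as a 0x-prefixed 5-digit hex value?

0x529EC

s_0 = plaintext = 0x11FD8
s_1 = Round(s_0, k_0) = 0xE5CCF
s_2 = Round(s_1, k_1) = 0x4C31E
s_3 = Round(s_2, k_2) = 0x529EC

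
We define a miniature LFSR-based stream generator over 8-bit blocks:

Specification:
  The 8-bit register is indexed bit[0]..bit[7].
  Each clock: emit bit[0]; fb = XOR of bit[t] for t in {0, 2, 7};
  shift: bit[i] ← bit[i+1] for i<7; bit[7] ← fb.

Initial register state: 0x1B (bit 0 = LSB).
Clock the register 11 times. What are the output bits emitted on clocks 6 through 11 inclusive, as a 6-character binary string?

reg_0 = 0x1B
clock 1: out=1, reg = 0x8D
clock 2: out=1, reg = 0xC6
clock 3: out=0, reg = 0x63
clock 4: out=1, reg = 0xB1
clock 5: out=1, reg = 0x58
clock 6: out=0, reg = 0x2C
clock 7: out=0, reg = 0x96
clock 8: out=0, reg = 0x4B
clock 9: out=1, reg = 0xA5
clock 10: out=1, reg = 0xD2
clock 11: out=0, reg = 0xE9

000110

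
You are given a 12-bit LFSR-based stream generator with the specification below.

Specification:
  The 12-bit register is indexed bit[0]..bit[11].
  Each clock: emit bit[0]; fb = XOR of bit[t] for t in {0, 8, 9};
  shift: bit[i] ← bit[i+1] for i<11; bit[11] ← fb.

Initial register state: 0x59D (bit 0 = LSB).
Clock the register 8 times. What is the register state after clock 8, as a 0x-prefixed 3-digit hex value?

reg_0 = 0x59D
clock 1: out=1, reg = 0x2CE
clock 2: out=0, reg = 0x967
clock 3: out=1, reg = 0x4B3
clock 4: out=1, reg = 0xA59
clock 5: out=1, reg = 0x52C
clock 6: out=0, reg = 0xA96
clock 7: out=0, reg = 0xD4B
clock 8: out=1, reg = 0x6A5

0x6A5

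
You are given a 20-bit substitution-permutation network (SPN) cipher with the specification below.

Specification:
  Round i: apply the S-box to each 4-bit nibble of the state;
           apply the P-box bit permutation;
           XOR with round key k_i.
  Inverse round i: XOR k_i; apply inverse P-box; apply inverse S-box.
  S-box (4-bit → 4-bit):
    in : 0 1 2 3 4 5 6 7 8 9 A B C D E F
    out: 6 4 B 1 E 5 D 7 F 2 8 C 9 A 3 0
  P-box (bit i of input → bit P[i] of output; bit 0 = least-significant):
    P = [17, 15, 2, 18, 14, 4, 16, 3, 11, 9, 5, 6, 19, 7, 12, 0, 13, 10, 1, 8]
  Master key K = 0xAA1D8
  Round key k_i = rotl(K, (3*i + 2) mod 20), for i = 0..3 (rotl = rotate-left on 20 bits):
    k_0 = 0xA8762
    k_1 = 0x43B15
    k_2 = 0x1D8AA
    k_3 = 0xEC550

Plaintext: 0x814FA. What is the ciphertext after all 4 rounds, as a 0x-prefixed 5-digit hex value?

0x58185

s_0 = plaintext = 0x814FA
s_1 = Round(s_0, k_0) = 0xEB000
s_2 = Round(s_1, k_1) = 0x58D20
s_3 = Round(s_2, k_2) = 0x92A75
s_4 = Round(s_3, k_3) = 0x58185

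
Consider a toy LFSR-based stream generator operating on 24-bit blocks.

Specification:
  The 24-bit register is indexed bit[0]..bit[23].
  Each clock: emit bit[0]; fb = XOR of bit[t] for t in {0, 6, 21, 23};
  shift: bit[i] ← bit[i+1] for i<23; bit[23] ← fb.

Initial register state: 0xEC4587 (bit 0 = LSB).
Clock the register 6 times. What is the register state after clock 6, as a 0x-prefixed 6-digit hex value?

reg_0 = 0xEC4587
clock 1: out=1, reg = 0xF622C3
clock 2: out=1, reg = 0x7B1161
clock 3: out=1, reg = 0xBD88B0
clock 4: out=0, reg = 0x5EC458
clock 5: out=0, reg = 0xAF622C
clock 6: out=0, reg = 0x57B116

0x57B116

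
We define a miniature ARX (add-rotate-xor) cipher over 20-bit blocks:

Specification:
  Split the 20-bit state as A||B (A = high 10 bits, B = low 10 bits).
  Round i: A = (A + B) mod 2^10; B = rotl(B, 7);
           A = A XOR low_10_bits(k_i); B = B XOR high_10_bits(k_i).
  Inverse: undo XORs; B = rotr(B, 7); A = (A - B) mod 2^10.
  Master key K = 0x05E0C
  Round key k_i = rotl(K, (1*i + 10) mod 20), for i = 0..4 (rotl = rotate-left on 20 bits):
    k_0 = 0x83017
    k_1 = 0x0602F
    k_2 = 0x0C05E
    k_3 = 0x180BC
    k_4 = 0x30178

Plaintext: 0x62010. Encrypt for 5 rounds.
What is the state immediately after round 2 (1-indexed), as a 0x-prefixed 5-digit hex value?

s_0 = plaintext = 0x62010
s_1 = Round(s_0, k_0) = 0x63E0E
s_2 = Round(s_1, k_1) = 0xECB59
s_3 = Round(s_2, k_2) = 0xD54DB
s_4 = Round(s_3, k_3) = 0x231FB
s_5 = Round(s_4, k_4) = 0xFFD7F

0xECB59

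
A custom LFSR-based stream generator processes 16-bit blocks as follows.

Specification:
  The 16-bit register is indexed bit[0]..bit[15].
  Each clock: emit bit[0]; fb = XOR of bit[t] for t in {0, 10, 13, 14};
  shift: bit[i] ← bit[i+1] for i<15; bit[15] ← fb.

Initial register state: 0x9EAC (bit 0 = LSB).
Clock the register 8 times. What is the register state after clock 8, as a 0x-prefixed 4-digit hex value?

reg_0 = 0x9EAC
clock 1: out=0, reg = 0xCF56
clock 2: out=0, reg = 0x67AB
clock 3: out=1, reg = 0x33D5
clock 4: out=1, reg = 0x19EA
clock 5: out=0, reg = 0x0CF5
clock 6: out=1, reg = 0x067A
clock 7: out=0, reg = 0x833D
clock 8: out=1, reg = 0xC19E

0xC19E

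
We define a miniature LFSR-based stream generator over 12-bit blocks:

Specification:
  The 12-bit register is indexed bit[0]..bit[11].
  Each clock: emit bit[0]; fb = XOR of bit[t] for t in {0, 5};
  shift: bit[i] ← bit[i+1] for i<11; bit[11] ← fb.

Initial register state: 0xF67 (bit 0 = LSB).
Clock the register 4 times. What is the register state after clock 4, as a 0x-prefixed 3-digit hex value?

0xCF6

reg_0 = 0xF67
clock 1: out=1, reg = 0x7B3
clock 2: out=1, reg = 0x3D9
clock 3: out=1, reg = 0x9EC
clock 4: out=0, reg = 0xCF6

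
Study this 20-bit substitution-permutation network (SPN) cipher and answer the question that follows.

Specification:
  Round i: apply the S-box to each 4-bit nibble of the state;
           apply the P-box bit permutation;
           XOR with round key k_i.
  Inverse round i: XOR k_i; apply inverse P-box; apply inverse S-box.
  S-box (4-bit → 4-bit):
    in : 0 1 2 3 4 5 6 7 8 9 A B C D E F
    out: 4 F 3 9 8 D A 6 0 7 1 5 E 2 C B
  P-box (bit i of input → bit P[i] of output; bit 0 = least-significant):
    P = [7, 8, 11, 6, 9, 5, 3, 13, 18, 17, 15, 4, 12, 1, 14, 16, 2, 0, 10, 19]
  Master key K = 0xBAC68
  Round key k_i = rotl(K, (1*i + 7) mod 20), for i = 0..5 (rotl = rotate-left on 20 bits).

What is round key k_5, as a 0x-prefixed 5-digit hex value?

0x68BAC

K = 0xBAC68
k_0 = rotl(K, (1*0+7) mod 20) = rotl(K, 7) = 0x6345D
k_1 = rotl(K, (1*1+7) mod 20) = rotl(K, 8) = 0xC68BA
k_2 = rotl(K, (1*2+7) mod 20) = rotl(K, 9) = 0x8D175
k_3 = rotl(K, (1*3+7) mod 20) = rotl(K, 10) = 0x1A2EB
k_4 = rotl(K, (1*4+7) mod 20) = rotl(K, 11) = 0x345D6
k_5 = rotl(K, (1*5+7) mod 20) = rotl(K, 12) = 0x68BAC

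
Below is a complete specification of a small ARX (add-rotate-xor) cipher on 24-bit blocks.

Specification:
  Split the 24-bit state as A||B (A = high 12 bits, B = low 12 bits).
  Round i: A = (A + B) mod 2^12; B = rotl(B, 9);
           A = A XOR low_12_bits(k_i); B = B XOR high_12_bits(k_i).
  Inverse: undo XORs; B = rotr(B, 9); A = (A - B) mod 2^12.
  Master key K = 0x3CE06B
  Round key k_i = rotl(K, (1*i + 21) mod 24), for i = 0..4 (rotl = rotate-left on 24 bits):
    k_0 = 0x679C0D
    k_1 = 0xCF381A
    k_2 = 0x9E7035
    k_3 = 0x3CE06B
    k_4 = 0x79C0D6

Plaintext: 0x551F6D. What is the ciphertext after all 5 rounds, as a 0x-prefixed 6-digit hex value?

s_0 = plaintext = 0x551F6D
s_1 = Round(s_0, k_0) = 0x8B3D94
s_2 = Round(s_1, k_1) = 0xE5D541
s_3 = Round(s_2, k_2) = 0x3ABB4F
s_4 = Round(s_3, k_3) = 0xE91CA7
s_5 = Round(s_4, k_4) = 0xBEE808

0xBEE808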